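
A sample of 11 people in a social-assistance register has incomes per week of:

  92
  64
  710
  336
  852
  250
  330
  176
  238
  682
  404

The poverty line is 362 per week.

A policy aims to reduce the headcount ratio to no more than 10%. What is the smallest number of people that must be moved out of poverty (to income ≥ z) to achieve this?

6

7 of the 11 people are poor, so H = 7/11 = 0.636.
A headcount ratio of at most 10% allows at most ⌊0.10 × 11⌋ = 1 poor people.
So at least 7 − 1 = 6 must be lifted.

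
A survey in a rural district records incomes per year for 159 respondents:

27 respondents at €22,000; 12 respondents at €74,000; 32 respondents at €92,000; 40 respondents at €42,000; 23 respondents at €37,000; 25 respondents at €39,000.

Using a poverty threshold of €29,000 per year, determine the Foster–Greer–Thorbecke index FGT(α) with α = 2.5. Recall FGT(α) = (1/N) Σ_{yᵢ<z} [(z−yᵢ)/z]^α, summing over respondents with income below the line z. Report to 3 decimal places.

0.005

Below z: 27×€22,000 (q = 27 of N = 159).
Gap ratios (z−y)/z: (29000−22000)/29000 = 0.2414 (×27).
Raised to α = 2.5: 0.02863 (×27).
Sum = 0.772883; FGT(2.5) = 0.772883 / 159 = 0.005.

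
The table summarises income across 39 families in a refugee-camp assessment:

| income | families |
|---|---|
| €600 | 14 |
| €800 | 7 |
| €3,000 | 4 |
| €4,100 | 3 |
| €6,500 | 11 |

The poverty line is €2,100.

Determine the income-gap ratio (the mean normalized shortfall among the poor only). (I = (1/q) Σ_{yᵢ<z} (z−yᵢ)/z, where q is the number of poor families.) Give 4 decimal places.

Poor units: 14×€600, 7×€800 (q = 21 of N = 39).
Relative gaps: 0.7143 (×14), 0.6190 (×7); sum = 14.333333.
The income-gap ratio divides by q (the poor only): 14.333333 / 21 = 0.6825.

0.6825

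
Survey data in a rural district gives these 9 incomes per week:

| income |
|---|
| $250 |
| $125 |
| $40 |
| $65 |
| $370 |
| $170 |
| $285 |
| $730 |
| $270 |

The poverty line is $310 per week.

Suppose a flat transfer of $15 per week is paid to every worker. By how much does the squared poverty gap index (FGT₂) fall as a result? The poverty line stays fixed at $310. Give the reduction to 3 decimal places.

0.032

Before: below the line — $40, $65, $125, $170, $250, $270, $285; squared poverty gap index (FGT₂) = 0.22266.
After the $15 transfer: below the line — $55, $80, $140, $185, $265, $285, $300; squared poverty gap index (FGT₂) = 0.19100.
Reduction = 0.22266 − 0.19100 = 0.032.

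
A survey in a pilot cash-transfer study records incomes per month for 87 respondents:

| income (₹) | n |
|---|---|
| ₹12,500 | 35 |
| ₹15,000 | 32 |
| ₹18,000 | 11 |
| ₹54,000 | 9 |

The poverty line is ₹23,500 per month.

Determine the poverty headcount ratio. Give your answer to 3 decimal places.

0.897

78 of the 87 respondents have income below ₹23,500.
H = 78/87 = 0.897.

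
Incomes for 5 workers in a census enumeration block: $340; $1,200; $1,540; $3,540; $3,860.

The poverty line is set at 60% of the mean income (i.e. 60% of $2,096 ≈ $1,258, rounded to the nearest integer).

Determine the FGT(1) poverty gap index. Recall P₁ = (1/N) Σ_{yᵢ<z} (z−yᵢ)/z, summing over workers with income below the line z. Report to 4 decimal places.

Incomes under z: $340, $1,200 (q = 2 of N = 5).
Normalized shortfalls: (1258−340)/1258 = 0.7297; (1258−1200)/1258 = 0.0461.
Σ = 0.775835. Dividing by the full population N = 5 gives P₁ = 0.1552.

0.1552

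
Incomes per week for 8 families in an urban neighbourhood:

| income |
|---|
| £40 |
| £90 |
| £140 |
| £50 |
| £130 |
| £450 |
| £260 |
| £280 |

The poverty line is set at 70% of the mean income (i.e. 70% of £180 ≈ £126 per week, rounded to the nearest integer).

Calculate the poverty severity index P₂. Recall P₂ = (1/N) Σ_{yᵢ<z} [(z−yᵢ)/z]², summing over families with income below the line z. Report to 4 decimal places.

Below z: £40, £50, £90 (q = 3 of N = 8).
Gap ratios (z−y)/z: (126−40)/126 = 0.6825; (126−50)/126 = 0.6032; (126−90)/126 = 0.2857.
Squared: 0.4659; 0.3638; 0.0816.
Sum = 0.911313; P₂ = 0.911313 / 8 = 0.1139.

0.1139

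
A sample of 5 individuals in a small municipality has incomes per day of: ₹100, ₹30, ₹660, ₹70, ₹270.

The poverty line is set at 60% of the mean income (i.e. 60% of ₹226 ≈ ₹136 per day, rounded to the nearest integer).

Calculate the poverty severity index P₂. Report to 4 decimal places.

0.1826

Below z: ₹30, ₹70, ₹100 (q = 3 of N = 5).
Gap ratios (z−y)/z: (136−30)/136 = 0.7794; (136−70)/136 = 0.4853; (136−100)/136 = 0.2647.
Squared: 0.6075; 0.2355; 0.0701.
Sum = 0.913062; P₂ = 0.913062 / 5 = 0.1826.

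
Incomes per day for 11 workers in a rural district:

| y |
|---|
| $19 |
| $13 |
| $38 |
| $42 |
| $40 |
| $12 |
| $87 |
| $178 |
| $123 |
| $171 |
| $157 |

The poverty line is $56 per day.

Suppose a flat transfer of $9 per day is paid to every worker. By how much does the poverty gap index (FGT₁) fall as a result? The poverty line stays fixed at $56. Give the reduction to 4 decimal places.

Before: below the line — $12, $13, $19, $38, $40, $42; poverty gap index (FGT₁) = 0.279221.
After the $9 transfer: below the line — $21, $22, $28, $47, $49, $51; poverty gap index (FGT₁) = 0.191558.
Reduction = 0.279221 − 0.191558 = 0.0877.

0.0877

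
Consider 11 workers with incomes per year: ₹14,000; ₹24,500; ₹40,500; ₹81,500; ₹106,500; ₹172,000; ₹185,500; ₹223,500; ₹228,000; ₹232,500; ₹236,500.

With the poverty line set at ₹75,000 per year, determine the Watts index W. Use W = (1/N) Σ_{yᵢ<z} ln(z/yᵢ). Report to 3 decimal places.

Poor units: ₹14,000, ₹24,500, ₹40,500 (q = 3 of N = 11).
ln(z/y) terms: ln(75000/14000) = 1.6784; ln(75000/24500) = 1.1188; ln(75000/40500) = 0.6162.
W = 3.413432 / 11 = 0.310.

0.310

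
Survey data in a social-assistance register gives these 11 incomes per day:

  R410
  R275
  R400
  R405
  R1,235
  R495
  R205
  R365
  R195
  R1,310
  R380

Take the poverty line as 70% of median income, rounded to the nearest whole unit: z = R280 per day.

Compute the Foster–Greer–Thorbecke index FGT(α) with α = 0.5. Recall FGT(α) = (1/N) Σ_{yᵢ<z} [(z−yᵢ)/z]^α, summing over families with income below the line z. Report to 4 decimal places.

0.1093

Incomes under z: R195, R205, R275 (q = 3 of N = 11).
Normalized shortfalls: (280−195)/280 = 0.3036; (280−205)/280 = 0.2679; (280−275)/280 = 0.0179.
Raised to α = 0.5: 0.55097; 0.51755; 0.13363.
Sum = 1.202153; FGT(0.5) = 1.202153 / 11 = 0.1093.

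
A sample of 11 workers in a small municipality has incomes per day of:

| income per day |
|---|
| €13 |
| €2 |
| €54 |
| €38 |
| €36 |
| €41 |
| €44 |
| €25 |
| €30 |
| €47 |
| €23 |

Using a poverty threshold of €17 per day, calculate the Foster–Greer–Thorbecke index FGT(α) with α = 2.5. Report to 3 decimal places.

0.069

Poor units: €2, €13 (q = 2 of N = 11).
Relative gaps: (17−2)/17 = 0.8824; (17−13)/17 = 0.2353.
Raised to α = 2.5: 0.73132; 0.02686.
Sum = 0.758172; FGT(2.5) = 0.758172 / 11 = 0.069.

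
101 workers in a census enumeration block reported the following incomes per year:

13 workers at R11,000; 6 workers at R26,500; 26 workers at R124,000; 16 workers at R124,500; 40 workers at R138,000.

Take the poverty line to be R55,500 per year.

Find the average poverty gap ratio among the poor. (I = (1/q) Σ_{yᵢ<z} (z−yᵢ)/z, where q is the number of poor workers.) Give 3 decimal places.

0.714

Below the line: 13×R11,000, 6×R26,500 (q = 19 of N = 101).
Relative gaps: 0.8018 (×13), 0.5225 (×6); sum = 13.558559.
I averages over the q = 19 poor units only: 13.558559 / 19 = 0.714.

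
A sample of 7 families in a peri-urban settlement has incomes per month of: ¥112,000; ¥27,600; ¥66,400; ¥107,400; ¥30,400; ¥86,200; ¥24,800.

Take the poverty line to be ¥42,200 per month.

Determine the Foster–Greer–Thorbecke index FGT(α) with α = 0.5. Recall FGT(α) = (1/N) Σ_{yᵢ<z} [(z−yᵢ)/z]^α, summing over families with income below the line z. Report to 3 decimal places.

0.251

Incomes under z: ¥24,800, ¥27,600, ¥30,400 (q = 3 of N = 7).
Gap ratios (z−y)/z: (42200−24800)/42200 = 0.4123; (42200−27600)/42200 = 0.3460; (42200−30400)/42200 = 0.2796.
Raised to α = 0.5: 0.64212; 0.58819; 0.52879.
Sum = 1.759109; FGT(0.5) = 1.759109 / 7 = 0.251.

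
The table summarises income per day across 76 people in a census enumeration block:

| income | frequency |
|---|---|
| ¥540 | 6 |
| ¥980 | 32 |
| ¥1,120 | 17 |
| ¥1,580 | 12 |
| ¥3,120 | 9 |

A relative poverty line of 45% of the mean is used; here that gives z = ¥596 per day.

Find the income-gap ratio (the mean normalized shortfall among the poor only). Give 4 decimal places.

0.0940

Below z: 6×¥540 (q = 6 of N = 76).
Shortfall ratios (z−y)/z: 0.0940 (×6); sum = 0.563758.
The income-gap ratio divides by q (the poor only): 0.563758 / 6 = 0.0940.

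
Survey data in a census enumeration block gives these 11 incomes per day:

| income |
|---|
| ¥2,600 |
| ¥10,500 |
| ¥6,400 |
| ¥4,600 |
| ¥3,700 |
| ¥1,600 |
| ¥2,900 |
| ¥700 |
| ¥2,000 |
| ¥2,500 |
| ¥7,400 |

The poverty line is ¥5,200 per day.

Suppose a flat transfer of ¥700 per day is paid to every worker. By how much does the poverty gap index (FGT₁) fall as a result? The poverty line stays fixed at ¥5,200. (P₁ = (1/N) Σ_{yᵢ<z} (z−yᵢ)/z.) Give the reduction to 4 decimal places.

Before: below the line — ¥700, ¥1,600, ¥2,000, ¥2,500, ¥2,600, ¥2,900, ¥3,700, ¥4,600; poverty gap index (FGT₁) = 0.367133.
After the ¥700 transfer: below the line — ¥1,400, ¥2,300, ¥2,700, ¥3,200, ¥3,300, ¥3,600, ¥4,400; poverty gap index (FGT₁) = 0.270979.
Reduction = 0.367133 − 0.270979 = 0.0962.

0.0962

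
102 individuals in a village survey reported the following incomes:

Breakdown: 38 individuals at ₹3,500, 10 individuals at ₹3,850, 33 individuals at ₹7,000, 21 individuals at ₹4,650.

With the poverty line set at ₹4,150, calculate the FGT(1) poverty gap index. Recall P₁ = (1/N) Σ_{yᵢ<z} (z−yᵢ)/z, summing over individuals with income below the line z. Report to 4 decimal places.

Below z: 38×₹3,500, 10×₹3,850 (q = 48 of N = 102).
Relative gaps: (4150−3500)/4150 = 0.1566 (×38); (4150−3850)/4150 = 0.0723 (×10).
Σ = 6.674699. Dividing by the full population N = 102 gives P₁ = 0.0654.

0.0654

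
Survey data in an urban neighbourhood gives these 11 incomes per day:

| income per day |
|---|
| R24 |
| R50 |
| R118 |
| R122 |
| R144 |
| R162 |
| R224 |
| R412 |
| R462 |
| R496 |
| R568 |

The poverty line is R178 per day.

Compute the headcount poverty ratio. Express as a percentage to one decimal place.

54.5%

6 of the 11 people have income below R178.
H = 6/11 = 54.5%.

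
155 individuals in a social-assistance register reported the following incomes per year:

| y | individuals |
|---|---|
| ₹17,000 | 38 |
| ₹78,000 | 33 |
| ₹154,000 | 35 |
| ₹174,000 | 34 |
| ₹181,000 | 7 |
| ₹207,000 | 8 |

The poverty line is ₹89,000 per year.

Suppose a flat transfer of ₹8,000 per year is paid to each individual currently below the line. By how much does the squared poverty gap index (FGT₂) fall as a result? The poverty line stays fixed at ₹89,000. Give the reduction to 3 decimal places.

Before: below the line — 38×₹17,000, 33×₹78,000; squared poverty gap index (FGT₂) = 0.16370.
After the ₹8,000 transfer: below the line — 38×₹25,000, 33×₹86,000; squared poverty gap index (FGT₂) = 0.12702.
Reduction = 0.16370 − 0.12702 = 0.037.

0.037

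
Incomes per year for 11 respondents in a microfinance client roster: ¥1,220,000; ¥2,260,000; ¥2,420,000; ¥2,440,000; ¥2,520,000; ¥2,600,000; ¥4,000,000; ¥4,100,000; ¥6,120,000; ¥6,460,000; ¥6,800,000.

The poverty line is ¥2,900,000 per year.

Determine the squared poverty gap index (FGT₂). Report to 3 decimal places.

0.042

Below the line: ¥1,220,000, ¥2,260,000, ¥2,420,000, ¥2,440,000, ¥2,520,000, ¥2,600,000 (q = 6 of N = 11).
Relative gaps: (2900000−1220000)/2900000 = 0.5793; (2900000−2260000)/2900000 = 0.2207; (2900000−2420000)/2900000 = 0.1655; (2900000−2440000)/2900000 = 0.1586; (2900000−2520000)/2900000 = 0.1310; (2900000−2600000)/2900000 = 0.1034.
Squared: 0.3356; 0.0487; 0.0274; 0.0252; 0.0172; 0.0107.
Sum = 0.464732; P₂ = 0.464732 / 11 = 0.042.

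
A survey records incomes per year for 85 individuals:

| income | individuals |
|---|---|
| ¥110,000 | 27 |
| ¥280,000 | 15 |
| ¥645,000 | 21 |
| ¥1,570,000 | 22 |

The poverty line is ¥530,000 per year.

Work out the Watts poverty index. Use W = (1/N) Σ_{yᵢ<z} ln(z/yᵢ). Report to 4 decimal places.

0.6121

Incomes under z: 27×¥110,000, 15×¥280,000 (q = 42 of N = 85).
Log shortfalls: ln(530000/110000) = 1.5724 (×27); ln(530000/280000) = 0.6381 (×15).
W = 52.026020 / 85 = 0.6121.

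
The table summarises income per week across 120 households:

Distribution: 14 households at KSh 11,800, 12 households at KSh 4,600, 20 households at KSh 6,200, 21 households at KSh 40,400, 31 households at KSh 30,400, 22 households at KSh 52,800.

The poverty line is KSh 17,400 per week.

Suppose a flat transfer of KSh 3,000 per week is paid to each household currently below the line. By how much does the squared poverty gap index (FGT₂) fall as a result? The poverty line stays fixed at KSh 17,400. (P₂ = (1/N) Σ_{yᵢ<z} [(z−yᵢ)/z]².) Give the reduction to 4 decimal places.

0.0639

Before: below the line — 12×KSh 4,600, 20×KSh 6,200, 14×KSh 11,800; squared poverty gap index (FGT₂) = 0.135253.
After the KSh 3,000 transfer: below the line — 12×KSh 7,600, 20×KSh 9,200, 14×KSh 14,800; squared poverty gap index (FGT₂) = 0.071341.
Reduction = 0.135253 − 0.071341 = 0.0639.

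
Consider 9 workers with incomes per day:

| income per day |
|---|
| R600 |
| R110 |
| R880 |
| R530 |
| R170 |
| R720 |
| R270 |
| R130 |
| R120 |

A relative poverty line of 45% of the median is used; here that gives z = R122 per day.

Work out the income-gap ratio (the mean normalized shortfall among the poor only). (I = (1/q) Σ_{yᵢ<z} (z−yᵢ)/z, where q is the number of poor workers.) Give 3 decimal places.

0.057

Incomes under z: R110, R120 (q = 2 of N = 9).
Relative gaps: 0.0984, 0.0164; sum = 0.114754.
The income-gap ratio divides by q (the poor only): 0.114754 / 2 = 0.057.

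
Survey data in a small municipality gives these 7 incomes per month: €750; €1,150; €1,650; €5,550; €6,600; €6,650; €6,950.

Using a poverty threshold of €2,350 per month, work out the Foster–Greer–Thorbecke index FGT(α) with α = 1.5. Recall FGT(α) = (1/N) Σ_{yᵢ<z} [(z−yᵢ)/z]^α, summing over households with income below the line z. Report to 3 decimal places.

Below the line: €750, €1,150, €1,650 (q = 3 of N = 7).
Normalized shortfalls: (2350−750)/2350 = 0.6809; (2350−1150)/2350 = 0.5106; (2350−1650)/2350 = 0.2979.
Raised to α = 1.5: 0.56180; 0.36490; 0.16257.
Sum = 1.089264; FGT(1.5) = 1.089264 / 7 = 0.156.

0.156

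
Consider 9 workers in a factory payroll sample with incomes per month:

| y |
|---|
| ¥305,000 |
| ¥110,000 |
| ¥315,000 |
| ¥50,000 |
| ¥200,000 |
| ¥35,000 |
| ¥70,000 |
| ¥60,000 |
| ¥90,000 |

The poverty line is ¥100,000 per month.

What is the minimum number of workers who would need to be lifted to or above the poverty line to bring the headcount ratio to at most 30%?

3

Currently q = 5 of N = 9 are below the line (H = 0.556).
A headcount ratio of at most 30% allows at most ⌊0.30 × 9⌋ = 2 poor workers.
So at least 5 − 2 = 3 must be lifted.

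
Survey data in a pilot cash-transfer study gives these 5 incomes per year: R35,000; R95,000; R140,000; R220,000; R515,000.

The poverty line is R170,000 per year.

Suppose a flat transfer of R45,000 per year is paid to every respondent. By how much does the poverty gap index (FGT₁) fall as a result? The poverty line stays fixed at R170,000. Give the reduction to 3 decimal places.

0.141

Before: below the line — R35,000, R95,000, R140,000; poverty gap index (FGT₁) = 0.28235.
After the R45,000 transfer: below the line — R80,000, R140,000; poverty gap index (FGT₁) = 0.14118.
Reduction = 0.28235 − 0.14118 = 0.141.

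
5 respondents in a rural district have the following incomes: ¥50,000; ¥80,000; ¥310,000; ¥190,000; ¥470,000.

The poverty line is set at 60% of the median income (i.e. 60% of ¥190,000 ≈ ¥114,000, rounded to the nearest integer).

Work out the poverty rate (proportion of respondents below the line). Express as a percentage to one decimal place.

2 of the 5 respondents have income below ¥114,000.
H = 2/5 = 40.0%.

40.0%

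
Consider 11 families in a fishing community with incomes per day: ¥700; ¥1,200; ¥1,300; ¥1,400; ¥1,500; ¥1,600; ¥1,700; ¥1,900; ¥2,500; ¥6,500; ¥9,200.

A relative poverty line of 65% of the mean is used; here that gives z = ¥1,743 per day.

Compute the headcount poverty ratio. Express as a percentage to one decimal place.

63.6%

7 of the 11 families have income below ¥1,743.
H = 7/11 = 63.6%.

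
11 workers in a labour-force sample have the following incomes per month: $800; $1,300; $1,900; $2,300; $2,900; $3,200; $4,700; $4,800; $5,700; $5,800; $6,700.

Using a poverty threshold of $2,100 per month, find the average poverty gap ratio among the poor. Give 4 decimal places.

Incomes under z: $800, $1,300, $1,900 (q = 3 of N = 11).
Shortfall ratios (z−y)/z: 0.6190, 0.3810, 0.0952; sum = 1.095238.
I averages over the q = 3 poor units only: 1.095238 / 3 = 0.3651.

0.3651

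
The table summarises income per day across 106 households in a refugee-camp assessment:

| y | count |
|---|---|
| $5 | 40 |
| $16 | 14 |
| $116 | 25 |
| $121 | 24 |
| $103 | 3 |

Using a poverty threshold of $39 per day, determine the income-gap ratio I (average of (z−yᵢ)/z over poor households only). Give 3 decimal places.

0.799

Below the line: 40×$5, 14×$16 (q = 54 of N = 106).
Relative gaps: 0.8718 (×40), 0.5897 (×14); sum = 43.128205.
I averages over the q = 54 poor units only: 43.128205 / 54 = 0.799.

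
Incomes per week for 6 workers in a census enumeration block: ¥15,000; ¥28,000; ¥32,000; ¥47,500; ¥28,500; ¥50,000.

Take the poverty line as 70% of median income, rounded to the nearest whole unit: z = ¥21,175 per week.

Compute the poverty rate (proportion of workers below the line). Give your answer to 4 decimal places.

0.1667

1 of the 6 workers have income below ¥21,175.
H = 1/6 = 0.1667.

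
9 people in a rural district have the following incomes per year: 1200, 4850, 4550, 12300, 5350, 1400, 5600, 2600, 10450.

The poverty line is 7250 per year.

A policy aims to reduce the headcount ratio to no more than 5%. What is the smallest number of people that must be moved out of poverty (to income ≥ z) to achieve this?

7 of the 9 people are poor, so H = 7/9 = 0.778.
A headcount ratio of at most 5% allows at most ⌊0.05 × 9⌋ = 0 poor people.
So at least 7 − 0 = 7 must be lifted.

7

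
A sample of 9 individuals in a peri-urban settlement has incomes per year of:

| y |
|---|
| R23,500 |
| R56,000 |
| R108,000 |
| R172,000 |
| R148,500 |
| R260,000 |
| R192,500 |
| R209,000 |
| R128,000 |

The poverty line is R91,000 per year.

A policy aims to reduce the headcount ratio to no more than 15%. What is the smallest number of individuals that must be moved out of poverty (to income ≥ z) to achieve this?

1

Currently q = 2 of N = 9 are below the line (H = 0.222).
A headcount ratio of at most 15% allows at most ⌊0.15 × 9⌋ = 1 poor individuals.
So at least 2 − 1 = 1 must be lifted.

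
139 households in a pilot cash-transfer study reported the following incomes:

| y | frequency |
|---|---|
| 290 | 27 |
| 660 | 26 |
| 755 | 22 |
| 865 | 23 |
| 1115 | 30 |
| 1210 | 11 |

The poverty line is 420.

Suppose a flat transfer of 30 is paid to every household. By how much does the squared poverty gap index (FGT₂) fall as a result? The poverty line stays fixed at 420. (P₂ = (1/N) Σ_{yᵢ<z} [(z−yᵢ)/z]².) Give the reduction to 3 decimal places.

Before: below the line — 27×290; squared poverty gap index (FGT₂) = 0.01861.
After the 30 transfer: below the line — 27×320; squared poverty gap index (FGT₂) = 0.01101.
Reduction = 0.01861 − 0.01101 = 0.008.

0.008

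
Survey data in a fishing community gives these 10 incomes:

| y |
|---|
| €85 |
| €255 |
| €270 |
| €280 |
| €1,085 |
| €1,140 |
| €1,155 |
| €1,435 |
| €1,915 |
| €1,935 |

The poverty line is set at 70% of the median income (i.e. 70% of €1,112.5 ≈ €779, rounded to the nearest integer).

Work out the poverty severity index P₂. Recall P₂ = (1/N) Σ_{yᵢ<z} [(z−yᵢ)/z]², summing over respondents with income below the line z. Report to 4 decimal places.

0.2083

Below the line: €85, €255, €270, €280 (q = 4 of N = 10).
Gap ratios (z−y)/z: (779−85)/779 = 0.8909; (779−255)/779 = 0.6727; (779−270)/779 = 0.6534; (779−280)/779 = 0.6406.
Squared: 0.7937; 0.4525; 0.4269; 0.4103.
Sum = 2.083402; P₂ = 2.083402 / 10 = 0.2083.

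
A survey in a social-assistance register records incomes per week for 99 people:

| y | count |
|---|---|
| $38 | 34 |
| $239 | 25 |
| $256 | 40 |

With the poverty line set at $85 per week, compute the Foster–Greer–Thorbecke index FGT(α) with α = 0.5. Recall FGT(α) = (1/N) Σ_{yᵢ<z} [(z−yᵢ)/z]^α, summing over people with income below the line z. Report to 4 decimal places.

Incomes under z: 34×$38 (q = 34 of N = 99).
Normalized shortfalls: (85−38)/85 = 0.5529 (×34).
Raised to α = 0.5: 0.74360 (×34).
Sum = 25.282405; FGT(0.5) = 25.282405 / 99 = 0.2554.

0.2554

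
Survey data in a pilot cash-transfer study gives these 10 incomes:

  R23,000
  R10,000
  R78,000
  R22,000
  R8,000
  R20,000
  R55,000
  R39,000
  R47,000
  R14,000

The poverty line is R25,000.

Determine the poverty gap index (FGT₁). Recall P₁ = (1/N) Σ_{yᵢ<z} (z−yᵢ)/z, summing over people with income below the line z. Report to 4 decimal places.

Incomes under z: R8,000, R10,000, R14,000, R20,000, R22,000, R23,000 (q = 6 of N = 10).
Normalized shortfalls: (25000−8000)/25000 = 0.6800; (25000−10000)/25000 = 0.6000; (25000−14000)/25000 = 0.4400; (25000−20000)/25000 = 0.2000; (25000−22000)/25000 = 0.1200; (25000−23000)/25000 = 0.0800.
Σ = 2.120000. Dividing by the full population N = 10 gives P₁ = 0.2120.

0.2120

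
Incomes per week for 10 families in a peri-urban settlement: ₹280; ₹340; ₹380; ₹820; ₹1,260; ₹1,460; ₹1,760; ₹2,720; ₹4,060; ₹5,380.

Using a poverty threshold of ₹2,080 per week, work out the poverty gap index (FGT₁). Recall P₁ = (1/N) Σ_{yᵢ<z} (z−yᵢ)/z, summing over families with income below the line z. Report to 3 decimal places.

Incomes under z: ₹280, ₹340, ₹380, ₹820, ₹1,260, ₹1,460, ₹1,760 (q = 7 of N = 10).
Shortfall ratios: (2080−280)/2080 = 0.8654; (2080−340)/2080 = 0.8365; (2080−380)/2080 = 0.8173; (2080−820)/2080 = 0.6058; (2080−1260)/2080 = 0.3942; (2080−1460)/2080 = 0.2981; (2080−1760)/2080 = 0.1538.
Sum of shortfalls = 3.971154; P₁ averages over all N: 3.971154 / 10 = 0.397.

0.397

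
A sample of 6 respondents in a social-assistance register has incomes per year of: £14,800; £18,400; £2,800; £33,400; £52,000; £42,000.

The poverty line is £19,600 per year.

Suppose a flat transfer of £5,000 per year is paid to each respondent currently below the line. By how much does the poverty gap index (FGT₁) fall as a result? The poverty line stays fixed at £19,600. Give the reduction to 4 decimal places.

0.0935

Before: below the line — £2,800, £14,800, £18,400; poverty gap index (FGT₁) = 0.193878.
After the £5,000 transfer: below the line — £7,800; poverty gap index (FGT₁) = 0.100340.
Reduction = 0.193878 − 0.100340 = 0.0935.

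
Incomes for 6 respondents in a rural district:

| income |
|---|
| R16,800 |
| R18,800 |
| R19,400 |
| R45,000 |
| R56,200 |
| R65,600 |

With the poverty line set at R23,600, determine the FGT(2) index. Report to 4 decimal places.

0.0260

Poor units: R16,800, R18,800, R19,400 (q = 3 of N = 6).
Relative gaps: (23600−16800)/23600 = 0.2881; (23600−18800)/23600 = 0.2034; (23600−19400)/23600 = 0.1780.
Squared: 0.0830; 0.0414; 0.0317.
Sum = 0.156061; P₂ = 0.156061 / 6 = 0.0260.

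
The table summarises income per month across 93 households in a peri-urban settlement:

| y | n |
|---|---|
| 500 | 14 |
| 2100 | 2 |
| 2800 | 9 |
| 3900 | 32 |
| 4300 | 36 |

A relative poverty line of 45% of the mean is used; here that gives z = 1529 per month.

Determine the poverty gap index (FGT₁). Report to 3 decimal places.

Below the line: 14×500 (q = 14 of N = 93).
Relative gaps: (1529−500)/1529 = 0.6730 (×14).
Sum of shortfalls = 9.421844; P₁ averages over all N: 9.421844 / 93 = 0.101.

0.101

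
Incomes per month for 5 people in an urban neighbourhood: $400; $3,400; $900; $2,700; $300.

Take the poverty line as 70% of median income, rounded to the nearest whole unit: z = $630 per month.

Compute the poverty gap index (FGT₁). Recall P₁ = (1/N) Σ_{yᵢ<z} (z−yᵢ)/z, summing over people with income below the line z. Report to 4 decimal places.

0.1778

Below the line: $300, $400 (q = 2 of N = 5).
Shortfall ratios: (630−300)/630 = 0.5238; (630−400)/630 = 0.3651.
Σ = 0.888889. Dividing by the full population N = 5 gives P₁ = 0.1778.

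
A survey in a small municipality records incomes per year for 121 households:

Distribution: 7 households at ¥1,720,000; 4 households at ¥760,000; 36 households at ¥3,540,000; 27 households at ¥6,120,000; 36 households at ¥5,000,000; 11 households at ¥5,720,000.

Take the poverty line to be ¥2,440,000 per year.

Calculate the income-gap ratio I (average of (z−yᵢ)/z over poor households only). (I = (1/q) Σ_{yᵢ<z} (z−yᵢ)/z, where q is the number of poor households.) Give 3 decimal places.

Below z: 4×¥760,000, 7×¥1,720,000 (q = 11 of N = 121).
Relative gaps: 0.6885 (×4), 0.2951 (×7); sum = 4.819672.
The income-gap ratio divides by q (the poor only): 4.819672 / 11 = 0.438.

0.438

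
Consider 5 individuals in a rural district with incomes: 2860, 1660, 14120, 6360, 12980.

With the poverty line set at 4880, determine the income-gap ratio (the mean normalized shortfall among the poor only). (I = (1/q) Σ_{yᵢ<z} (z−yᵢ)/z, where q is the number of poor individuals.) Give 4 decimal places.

0.5369

Below z: 1660, 2860 (q = 2 of N = 5).
Relative gaps: 0.6598, 0.4139; sum = 1.073770.
The income-gap ratio divides by q (the poor only): 1.073770 / 2 = 0.5369.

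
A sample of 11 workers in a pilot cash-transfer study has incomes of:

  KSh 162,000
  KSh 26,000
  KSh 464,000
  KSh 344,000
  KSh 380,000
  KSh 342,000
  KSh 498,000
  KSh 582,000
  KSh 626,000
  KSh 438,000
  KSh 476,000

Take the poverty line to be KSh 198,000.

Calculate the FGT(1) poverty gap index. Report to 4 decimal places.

0.0955

Poor units: KSh 26,000, KSh 162,000 (q = 2 of N = 11).
Shortfall ratios: (198000−26000)/198000 = 0.8687; (198000−162000)/198000 = 0.1818.
Sum of shortfalls = 1.050505; P₁ averages over all N: 1.050505 / 11 = 0.0955.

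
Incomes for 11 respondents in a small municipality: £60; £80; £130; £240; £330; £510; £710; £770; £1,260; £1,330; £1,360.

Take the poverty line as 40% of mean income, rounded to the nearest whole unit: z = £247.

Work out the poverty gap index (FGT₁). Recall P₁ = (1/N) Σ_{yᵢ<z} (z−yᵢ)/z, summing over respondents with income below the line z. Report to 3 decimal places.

0.176

Below z: £60, £80, £130, £240 (q = 4 of N = 11).
Normalized shortfalls: (247−60)/247 = 0.7571; (247−80)/247 = 0.6761; (247−130)/247 = 0.4737; (247−240)/247 = 0.0283.
Σ = 1.935223. Dividing by the full population N = 11 gives P₁ = 0.176.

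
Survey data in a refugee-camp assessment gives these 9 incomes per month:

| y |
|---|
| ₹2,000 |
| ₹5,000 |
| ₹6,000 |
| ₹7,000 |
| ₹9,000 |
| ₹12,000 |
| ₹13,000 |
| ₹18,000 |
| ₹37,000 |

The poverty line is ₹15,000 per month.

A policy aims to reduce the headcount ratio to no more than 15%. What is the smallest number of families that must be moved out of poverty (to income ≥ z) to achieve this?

6

Currently q = 7 of N = 9 are below the line (H = 0.778).
A headcount ratio of at most 15% allows at most ⌊0.15 × 9⌋ = 1 poor families.
So at least 7 − 1 = 6 must be lifted.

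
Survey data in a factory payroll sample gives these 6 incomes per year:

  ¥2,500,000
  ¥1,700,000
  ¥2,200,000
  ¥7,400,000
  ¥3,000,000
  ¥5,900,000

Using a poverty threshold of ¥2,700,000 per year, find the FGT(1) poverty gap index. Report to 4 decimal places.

Poor units: ¥1,700,000, ¥2,200,000, ¥2,500,000 (q = 3 of N = 6).
Shortfall ratios: (2700000−1700000)/2700000 = 0.3704; (2700000−2200000)/2700000 = 0.1852; (2700000−2500000)/2700000 = 0.0741.
Sum of shortfalls = 0.629630; P₁ averages over all N: 0.629630 / 6 = 0.1049.

0.1049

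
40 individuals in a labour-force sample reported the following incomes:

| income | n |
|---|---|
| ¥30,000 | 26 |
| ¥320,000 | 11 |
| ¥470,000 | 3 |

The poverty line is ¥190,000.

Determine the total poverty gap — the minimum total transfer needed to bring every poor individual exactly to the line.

Poor units: 26×¥30,000 (q = 26 of N = 40).
Individual gaps: 26×(190000−30000) = 4160000.
Aggregate gap = ¥4,160,000.

¥4,160,000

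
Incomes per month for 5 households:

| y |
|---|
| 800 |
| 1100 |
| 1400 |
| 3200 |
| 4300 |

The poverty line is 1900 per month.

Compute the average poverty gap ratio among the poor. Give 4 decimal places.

Incomes under z: 800, 1100, 1400 (q = 3 of N = 5).
Relative gaps: 0.5789, 0.4211, 0.2632; sum = 1.263158.
The income-gap ratio divides by q (the poor only): 1.263158 / 3 = 0.4211.

0.4211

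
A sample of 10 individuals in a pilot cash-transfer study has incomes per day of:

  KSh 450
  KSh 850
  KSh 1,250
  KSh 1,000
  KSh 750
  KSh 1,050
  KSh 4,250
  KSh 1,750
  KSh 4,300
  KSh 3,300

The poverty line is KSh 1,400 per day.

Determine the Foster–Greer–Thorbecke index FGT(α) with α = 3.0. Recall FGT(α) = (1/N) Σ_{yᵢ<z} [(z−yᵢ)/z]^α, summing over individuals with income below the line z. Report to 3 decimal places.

Poor units: KSh 450, KSh 750, KSh 850, KSh 1,000, KSh 1,050, KSh 1,250 (q = 6 of N = 10).
Gap ratios (z−y)/z: (1400−450)/1400 = 0.6786; (1400−750)/1400 = 0.4643; (1400−850)/1400 = 0.3929; (1400−1000)/1400 = 0.2857; (1400−1050)/1400 = 0.2500; (1400−1250)/1400 = 0.1071.
Raised to α = 3.0: 0.31245; 0.10008; 0.06063; 0.02332; 0.01562; 0.00123.
Sum = 0.513347; FGT(3.0) = 0.513347 / 10 = 0.051.

0.051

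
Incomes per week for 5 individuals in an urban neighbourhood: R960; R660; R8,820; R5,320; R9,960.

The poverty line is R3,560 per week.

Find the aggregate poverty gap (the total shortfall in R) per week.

R5,500

Below z: R660, R960 (q = 2 of N = 5).
Individual gaps: 3560−660 = 2900; 3560−960 = 2600.
Aggregate gap = R5,500.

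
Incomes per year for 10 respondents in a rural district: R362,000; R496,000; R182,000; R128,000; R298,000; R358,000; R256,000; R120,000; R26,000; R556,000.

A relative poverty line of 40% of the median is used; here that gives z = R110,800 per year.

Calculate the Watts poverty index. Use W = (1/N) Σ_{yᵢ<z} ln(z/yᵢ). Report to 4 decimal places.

Below the line: R26,000 (q = 1 of N = 10).
Log shortfalls: ln(110800/26000) = 1.4496.
W = 1.449630 / 10 = 0.1450.

0.1450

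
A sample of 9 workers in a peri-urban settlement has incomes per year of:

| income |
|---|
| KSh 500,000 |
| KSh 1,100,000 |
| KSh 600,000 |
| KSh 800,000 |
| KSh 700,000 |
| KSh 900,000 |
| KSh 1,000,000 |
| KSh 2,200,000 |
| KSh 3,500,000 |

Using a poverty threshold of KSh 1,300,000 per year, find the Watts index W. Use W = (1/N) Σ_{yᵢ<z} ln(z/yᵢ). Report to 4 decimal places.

0.4034

Incomes under z: KSh 500,000, KSh 600,000, KSh 700,000, KSh 800,000, KSh 900,000, KSh 1,000,000, KSh 1,100,000 (q = 7 of N = 9).
ln(z/y) terms: ln(1300000/500000) = 0.9555; ln(1300000/600000) = 0.7732; ln(1300000/700000) = 0.6190; ln(1300000/800000) = 0.4855; ln(1300000/900000) = 0.3677; ln(1300000/1000000) = 0.2624; ln(1300000/1100000) = 0.1671.
W = 3.630391 / 9 = 0.4034.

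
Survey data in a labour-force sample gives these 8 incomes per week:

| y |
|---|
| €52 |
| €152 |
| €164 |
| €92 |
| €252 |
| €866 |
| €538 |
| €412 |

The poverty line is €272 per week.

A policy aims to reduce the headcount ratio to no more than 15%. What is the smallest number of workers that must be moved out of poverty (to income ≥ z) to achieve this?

5 of the 8 workers are poor, so H = 5/8 = 0.625.
A headcount ratio of at most 15% allows at most ⌊0.15 × 8⌋ = 1 poor workers.
So at least 5 − 1 = 4 must be lifted.

4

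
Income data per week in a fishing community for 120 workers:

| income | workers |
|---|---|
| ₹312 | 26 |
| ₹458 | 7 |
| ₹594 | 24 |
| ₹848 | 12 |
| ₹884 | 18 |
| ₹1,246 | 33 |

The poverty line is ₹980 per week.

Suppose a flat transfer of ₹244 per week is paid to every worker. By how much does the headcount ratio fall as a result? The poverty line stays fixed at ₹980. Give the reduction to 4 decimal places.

Before: below the line — 26×₹312, 7×₹458, 24×₹594, 12×₹848, 18×₹884; headcount ratio = 0.725000.
After the ₹244 transfer: below the line — 26×₹556, 7×₹702, 24×₹838; headcount ratio = 0.475000.
Reduction = 0.725000 − 0.475000 = 0.2500.

0.2500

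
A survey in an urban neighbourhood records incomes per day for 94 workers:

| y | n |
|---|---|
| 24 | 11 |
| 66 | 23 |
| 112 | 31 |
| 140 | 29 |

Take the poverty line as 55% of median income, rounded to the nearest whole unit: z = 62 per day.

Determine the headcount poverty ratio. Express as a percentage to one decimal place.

11.7%

11 of the 94 workers have income below 62.
H = 11/94 = 11.7%.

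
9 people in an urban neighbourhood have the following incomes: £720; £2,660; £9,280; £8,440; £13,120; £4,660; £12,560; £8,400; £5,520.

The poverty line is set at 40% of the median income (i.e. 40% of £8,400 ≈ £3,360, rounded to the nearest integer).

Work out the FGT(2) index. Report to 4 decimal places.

Incomes under z: £720, £2,660 (q = 2 of N = 9).
Normalized shortfalls: (3360−720)/3360 = 0.7857; (3360−2660)/3360 = 0.2083.
Squared: 0.6173; 0.0434.
Sum = 0.660750; P₂ = 0.660750 / 9 = 0.0734.

0.0734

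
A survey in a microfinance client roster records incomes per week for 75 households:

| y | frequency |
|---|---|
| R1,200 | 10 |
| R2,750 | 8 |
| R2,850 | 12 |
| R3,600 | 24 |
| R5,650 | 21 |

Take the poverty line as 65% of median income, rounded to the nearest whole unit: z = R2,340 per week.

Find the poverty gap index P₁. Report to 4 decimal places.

Poor units: 10×R1,200 (q = 10 of N = 75).
Normalized shortfalls: (2340−1200)/2340 = 0.4872 (×10).
Σ = 4.871795. Dividing by the full population N = 75 gives P₁ = 0.0650.

0.0650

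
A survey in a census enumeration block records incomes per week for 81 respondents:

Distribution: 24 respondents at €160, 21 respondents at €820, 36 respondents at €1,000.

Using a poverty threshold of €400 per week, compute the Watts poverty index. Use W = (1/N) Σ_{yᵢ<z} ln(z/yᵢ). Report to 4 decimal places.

Below the line: 24×€160 (q = 24 of N = 81).
Log shortfalls: ln(400/160) = 0.9163 (×24).
W = 21.990978 / 81 = 0.2715.

0.2715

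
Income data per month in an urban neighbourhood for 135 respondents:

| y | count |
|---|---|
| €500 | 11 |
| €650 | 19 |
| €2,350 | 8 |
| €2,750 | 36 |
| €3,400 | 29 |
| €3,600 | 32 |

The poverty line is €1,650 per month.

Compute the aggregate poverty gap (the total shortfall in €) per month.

€31,650

Incomes under z: 11×€500, 19×€650 (q = 30 of N = 135).
Individual gaps: 11×(1650−500) = 12650; 19×(1650−650) = 19000.
Aggregate gap = €31,650.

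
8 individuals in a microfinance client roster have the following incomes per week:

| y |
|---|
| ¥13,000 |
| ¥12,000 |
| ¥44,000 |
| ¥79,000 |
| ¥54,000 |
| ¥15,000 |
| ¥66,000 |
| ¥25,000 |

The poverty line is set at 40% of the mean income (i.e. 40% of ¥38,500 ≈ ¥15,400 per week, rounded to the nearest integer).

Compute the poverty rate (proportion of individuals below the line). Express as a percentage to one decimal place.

37.5%

3 of the 8 individuals have income below ¥15,400.
H = 3/8 = 37.5%.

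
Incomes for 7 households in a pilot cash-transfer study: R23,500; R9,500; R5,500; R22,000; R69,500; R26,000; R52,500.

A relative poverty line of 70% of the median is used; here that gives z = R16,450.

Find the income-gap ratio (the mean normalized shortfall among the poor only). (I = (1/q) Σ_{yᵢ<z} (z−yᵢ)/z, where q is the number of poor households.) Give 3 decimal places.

0.544

Poor units: R5,500, R9,500 (q = 2 of N = 7).
Relative gaps: 0.6657, 0.4225; sum = 1.088146.
The income-gap ratio divides by q (the poor only): 1.088146 / 2 = 0.544.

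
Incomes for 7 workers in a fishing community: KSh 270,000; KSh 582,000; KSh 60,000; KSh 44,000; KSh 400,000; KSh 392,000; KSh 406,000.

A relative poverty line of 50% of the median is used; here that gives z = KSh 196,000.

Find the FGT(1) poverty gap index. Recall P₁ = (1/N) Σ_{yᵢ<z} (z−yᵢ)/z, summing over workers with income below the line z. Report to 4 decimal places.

Below the line: KSh 44,000, KSh 60,000 (q = 2 of N = 7).
Normalized shortfalls: (196000−44000)/196000 = 0.7755; (196000−60000)/196000 = 0.6939.
Σ = 1.469388. Dividing by the full population N = 7 gives P₁ = 0.2099.

0.2099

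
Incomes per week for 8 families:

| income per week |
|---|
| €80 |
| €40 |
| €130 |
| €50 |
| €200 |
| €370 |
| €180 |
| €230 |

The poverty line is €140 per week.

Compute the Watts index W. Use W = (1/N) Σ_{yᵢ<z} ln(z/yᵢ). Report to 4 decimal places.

Below z: €40, €50, €80, €130 (q = 4 of N = 8).
Log gaps: ln(140/40) = 1.2528; ln(140/50) = 1.0296; ln(140/80) = 0.5596; ln(140/130) = 0.0741.
W = 2.916106 / 8 = 0.3645.

0.3645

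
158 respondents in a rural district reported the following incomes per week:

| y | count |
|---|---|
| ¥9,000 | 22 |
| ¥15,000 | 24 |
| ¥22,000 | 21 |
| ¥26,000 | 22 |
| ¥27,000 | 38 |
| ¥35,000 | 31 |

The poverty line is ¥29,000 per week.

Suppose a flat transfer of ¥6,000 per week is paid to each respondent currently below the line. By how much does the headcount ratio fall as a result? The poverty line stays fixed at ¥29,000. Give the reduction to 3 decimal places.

0.380

Before: below the line — 22×¥9,000, 24×¥15,000, 21×¥22,000, 22×¥26,000, 38×¥27,000; headcount ratio = 0.80380.
After the ¥6,000 transfer: below the line — 22×¥15,000, 24×¥21,000, 21×¥28,000; headcount ratio = 0.42405.
Reduction = 0.80380 − 0.42405 = 0.380.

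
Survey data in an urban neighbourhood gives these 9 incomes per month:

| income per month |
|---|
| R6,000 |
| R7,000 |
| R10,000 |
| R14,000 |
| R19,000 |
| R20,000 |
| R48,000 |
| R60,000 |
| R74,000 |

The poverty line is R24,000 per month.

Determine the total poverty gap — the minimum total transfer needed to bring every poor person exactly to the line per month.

R68,000

Incomes under z: R6,000, R7,000, R10,000, R14,000, R19,000, R20,000 (q = 6 of N = 9).
Individual gaps: 24000−6000 = 18000; 24000−7000 = 17000; 24000−10000 = 14000; 24000−14000 = 10000; 24000−19000 = 5000; 24000−20000 = 4000.
Aggregate gap = R68,000.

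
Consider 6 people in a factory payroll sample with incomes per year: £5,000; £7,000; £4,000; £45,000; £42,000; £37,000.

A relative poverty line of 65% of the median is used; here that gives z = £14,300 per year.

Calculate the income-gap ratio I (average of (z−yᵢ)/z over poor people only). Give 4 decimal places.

0.6270

Poor units: £4,000, £5,000, £7,000 (q = 3 of N = 6).
Shortfall ratios (z−y)/z: 0.7203, 0.6503, 0.5105; sum = 1.881119.
I averages over the q = 3 poor units only: 1.881119 / 3 = 0.6270.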